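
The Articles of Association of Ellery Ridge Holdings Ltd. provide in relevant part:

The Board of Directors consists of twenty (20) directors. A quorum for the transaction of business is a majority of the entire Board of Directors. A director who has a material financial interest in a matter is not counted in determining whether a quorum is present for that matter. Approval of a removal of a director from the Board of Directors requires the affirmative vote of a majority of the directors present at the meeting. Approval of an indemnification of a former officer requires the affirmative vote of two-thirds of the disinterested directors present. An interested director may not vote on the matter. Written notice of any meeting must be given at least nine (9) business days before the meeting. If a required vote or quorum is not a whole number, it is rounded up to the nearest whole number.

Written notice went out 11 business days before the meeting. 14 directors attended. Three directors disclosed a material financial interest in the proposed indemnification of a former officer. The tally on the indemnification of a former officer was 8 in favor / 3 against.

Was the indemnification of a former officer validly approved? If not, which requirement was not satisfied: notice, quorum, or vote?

Valid — all requirements satisfied.

Notice: 11 business days given; 9 required (11 ≥ 9). Satisfied.
Quorum: 14 present, but the 3 interested directors do not count, leaving 11. Quorum is 11. Satisfied.
Vote: the indemnification of a former officer requires two-thirds of the disinterested directors present (14 − 3 = 11). 2/3 of 11 = 7.33, rounded up to 8, so 8 affirmative votes are needed; 8 voted in favor. Satisfied.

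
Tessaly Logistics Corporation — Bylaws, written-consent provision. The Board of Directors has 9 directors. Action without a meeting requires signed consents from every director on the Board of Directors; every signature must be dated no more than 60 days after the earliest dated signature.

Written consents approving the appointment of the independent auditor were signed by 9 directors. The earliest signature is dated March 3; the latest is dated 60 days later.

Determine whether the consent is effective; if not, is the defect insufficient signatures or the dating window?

Signatures required: every one of 9 — unanimous means all 9, so 9 needed; 9 signed. Sufficient.
Dating window: the latest signature is 60 days after the earliest; the limit is 60 days. Within the window.

Effective — both the signature and dating-window requirements are satisfied.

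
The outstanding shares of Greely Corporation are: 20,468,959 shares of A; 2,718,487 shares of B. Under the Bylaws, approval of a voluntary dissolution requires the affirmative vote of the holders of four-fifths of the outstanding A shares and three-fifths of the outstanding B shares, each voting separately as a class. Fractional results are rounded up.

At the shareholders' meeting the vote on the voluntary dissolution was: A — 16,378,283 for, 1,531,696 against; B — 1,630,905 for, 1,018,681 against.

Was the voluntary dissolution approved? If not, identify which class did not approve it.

Not approved — the B shares did not give the required vote.

A: 4/5 of 20468959 = 16375167.20, rounded up to 16375168; 16,375,168 required, 16,378,283 in favor — approved.
B: 3/5 of 2718487 = 1631092.20, rounded up to 1631093; 1,631,093 required, 1,630,905 in favor — not approved.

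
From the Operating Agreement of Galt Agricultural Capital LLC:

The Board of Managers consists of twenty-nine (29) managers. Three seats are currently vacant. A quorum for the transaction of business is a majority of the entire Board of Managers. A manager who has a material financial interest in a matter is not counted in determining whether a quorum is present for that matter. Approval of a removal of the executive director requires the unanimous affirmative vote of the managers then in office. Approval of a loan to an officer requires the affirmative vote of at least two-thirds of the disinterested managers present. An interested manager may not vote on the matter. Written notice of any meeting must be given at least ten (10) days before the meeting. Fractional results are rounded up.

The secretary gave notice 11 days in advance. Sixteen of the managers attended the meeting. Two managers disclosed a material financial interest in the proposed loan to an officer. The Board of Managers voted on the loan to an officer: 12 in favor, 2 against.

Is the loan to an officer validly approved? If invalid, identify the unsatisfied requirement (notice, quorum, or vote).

Notice: 11 days given; 10 required (11 ≥ 10). Satisfied.
Quorum: 16 present, but the 2 interested managers do not count, leaving 14. Quorum is 15. Not satisfied.
Vote: the loan to an officer requires two-thirds of the disinterested managers present (16 − 2 = 14). 2/3 of 14 = 9.33, rounded up to 10, so 10 affirmative votes are needed; 12 voted in favor. Satisfied. (Moot — without a quorum no business can be validly transacted.)

Invalid — quorum requirement not satisfied.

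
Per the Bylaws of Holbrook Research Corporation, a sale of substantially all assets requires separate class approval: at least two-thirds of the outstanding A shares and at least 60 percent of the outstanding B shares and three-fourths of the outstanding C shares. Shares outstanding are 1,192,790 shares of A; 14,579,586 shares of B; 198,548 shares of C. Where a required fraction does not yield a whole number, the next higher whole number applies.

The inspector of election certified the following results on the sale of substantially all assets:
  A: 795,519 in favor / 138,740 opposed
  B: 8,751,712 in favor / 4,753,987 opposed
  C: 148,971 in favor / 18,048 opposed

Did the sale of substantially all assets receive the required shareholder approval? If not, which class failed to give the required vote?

A: 2/3 of 1192790 = 795193.33, rounded up to 795194; 795,194 required, 795,519 in favor — approved.
B: 3/5 of 14579586 = 8747751.60, rounded up to 8747752; 8,747,752 required, 8,751,712 in favor — approved.
C: 3/4 of 198548 = 148911; 148,911 required, 148,971 in favor — approved.

Approved — every class gave the required vote.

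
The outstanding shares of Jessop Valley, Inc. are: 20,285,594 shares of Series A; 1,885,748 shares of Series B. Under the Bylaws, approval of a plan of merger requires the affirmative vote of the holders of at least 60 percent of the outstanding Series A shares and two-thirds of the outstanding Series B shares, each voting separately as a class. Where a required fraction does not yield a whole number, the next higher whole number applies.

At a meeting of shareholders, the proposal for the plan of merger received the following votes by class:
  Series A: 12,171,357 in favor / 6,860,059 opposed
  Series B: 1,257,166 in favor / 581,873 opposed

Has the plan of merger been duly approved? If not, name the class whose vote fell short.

Approved — every class gave the required vote.

Series A: 3/5 of 20285594 = 12171356.40, rounded up to 12171357; 12,171,357 required, 12,171,357 in favor — approved.
Series B: 2/3 of 1885748 = 1257165.33, rounded up to 1257166; 1,257,166 required, 1,257,166 in favor — approved.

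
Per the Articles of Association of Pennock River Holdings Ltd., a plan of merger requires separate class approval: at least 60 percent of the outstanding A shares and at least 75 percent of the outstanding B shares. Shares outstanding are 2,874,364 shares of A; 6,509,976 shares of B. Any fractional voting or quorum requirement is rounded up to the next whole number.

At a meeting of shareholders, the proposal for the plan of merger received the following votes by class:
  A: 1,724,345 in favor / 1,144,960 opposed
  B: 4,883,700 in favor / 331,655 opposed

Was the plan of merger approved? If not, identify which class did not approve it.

Not approved — the A shares did not give the required vote.

A: 3/5 of 2874364 = 1724618.40, rounded up to 1724619; 1,724,619 required, 1,724,345 in favor — not approved.
B: 3/4 of 6509976 = 4882482; 4,882,482 required, 4,883,700 in favor — approved.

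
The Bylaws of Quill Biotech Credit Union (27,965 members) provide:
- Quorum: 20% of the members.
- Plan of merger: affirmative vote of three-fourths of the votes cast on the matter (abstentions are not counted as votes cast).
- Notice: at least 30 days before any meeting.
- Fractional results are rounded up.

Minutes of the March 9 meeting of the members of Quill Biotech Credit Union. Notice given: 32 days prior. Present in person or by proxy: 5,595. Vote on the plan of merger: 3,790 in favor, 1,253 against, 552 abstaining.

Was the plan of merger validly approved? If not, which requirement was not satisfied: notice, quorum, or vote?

Notice: 32 days given; 30 required. Satisfied.
Quorum: 20% of 27,965 = 5,593; 5,595 present. Satisfied.
Vote: requires three-fourths of the votes cast (5,595 − 552 abstaining = 5,043); 3/4 of 5043 = 3782.25, rounded up to 3783, so 3,783 needed; 3,790 in favor. Satisfied.

Valid — all requirements satisfied.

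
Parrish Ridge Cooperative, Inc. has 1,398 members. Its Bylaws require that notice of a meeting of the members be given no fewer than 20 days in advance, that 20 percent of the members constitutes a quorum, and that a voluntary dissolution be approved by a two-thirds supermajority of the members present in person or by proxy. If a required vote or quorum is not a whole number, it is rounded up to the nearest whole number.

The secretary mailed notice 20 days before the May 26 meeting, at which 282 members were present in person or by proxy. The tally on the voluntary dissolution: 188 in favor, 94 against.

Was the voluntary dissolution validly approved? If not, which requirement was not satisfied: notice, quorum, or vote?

Valid — all requirements satisfied.

Notice: 20 days given; 20 required. Satisfied.
Quorum: 20% of 1,398 = 279.60, rounded up to 280; 282 present. Satisfied.
Vote: requires two-thirds of those present (282); 2/3 of 282 = 188, so 188 needed; 188 in favor. Satisfied.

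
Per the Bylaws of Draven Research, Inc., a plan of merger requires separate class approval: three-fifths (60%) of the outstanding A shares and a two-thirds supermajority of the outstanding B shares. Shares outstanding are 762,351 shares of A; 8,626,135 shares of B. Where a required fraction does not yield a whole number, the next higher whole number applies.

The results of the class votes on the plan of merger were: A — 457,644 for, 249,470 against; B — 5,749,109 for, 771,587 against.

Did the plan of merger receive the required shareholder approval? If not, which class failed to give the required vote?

A: 3/5 of 762351 = 457410.60, rounded up to 457411; 457,411 required, 457,644 in favor — approved.
B: 2/3 of 8626135 = 5750756.67, rounded up to 5750757; 5,750,757 required, 5,749,109 in favor — not approved.

Not approved — the B shares did not give the required vote.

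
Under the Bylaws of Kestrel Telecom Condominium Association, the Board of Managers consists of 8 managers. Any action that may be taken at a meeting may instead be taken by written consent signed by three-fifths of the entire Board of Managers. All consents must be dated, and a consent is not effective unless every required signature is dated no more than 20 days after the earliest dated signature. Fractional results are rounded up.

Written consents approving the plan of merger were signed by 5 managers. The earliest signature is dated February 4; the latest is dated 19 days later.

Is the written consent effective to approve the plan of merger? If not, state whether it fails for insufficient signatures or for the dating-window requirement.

Effective — both the signature and dating-window requirements are satisfied.

Signatures required: three-fifths of 8 — 3/5 of 8 = 4.80, rounded up to 5, so 5 needed; 5 signed. Sufficient.
Dating window: the latest signature is 19 days after the earliest; the limit is 20 days. Within the window.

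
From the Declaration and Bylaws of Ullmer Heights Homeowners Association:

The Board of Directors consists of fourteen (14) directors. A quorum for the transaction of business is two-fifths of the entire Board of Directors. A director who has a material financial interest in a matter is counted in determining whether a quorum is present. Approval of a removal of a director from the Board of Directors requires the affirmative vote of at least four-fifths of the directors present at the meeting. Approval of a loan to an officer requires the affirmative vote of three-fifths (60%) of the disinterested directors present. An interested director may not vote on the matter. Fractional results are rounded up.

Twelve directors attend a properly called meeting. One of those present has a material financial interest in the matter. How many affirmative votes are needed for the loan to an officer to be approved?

The loan to an officer requires three-fifths of the disinterested directors present (12 − 1 = 11).
3/5 of 11 = 6.60, rounded up to 7.

7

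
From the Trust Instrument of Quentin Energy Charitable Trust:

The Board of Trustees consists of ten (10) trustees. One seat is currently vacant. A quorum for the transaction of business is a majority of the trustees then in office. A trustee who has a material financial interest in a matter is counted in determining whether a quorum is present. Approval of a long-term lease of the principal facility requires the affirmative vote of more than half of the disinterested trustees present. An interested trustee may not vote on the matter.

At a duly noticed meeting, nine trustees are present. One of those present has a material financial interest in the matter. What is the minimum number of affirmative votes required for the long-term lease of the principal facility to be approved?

5

The long-term lease of the principal facility requires a majority of the disinterested trustees present (9 − 1 = 8).
A majority of 8 is 5.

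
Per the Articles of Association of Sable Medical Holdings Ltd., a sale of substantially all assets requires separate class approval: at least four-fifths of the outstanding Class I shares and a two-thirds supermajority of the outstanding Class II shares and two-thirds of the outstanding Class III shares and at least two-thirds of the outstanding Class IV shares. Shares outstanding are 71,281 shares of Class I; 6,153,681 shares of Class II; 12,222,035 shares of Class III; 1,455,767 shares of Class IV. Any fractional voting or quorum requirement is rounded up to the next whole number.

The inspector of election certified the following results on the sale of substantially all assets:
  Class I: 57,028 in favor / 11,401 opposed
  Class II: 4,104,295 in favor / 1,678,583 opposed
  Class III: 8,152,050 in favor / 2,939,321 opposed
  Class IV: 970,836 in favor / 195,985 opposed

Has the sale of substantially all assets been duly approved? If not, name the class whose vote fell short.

Approved — every class gave the required vote.

Class I: 4/5 of 71281 = 57024.80, rounded up to 57025; 57,025 required, 57,028 in favor — approved.
Class II: 2/3 of 6153681 = 4102454; 4,102,454 required, 4,104,295 in favor — approved.
Class III: 2/3 of 12222035 = 8148023.33, rounded up to 8148024; 8,148,024 required, 8,152,050 in favor — approved.
Class IV: 2/3 of 1455767 = 970511.33, rounded up to 970512; 970,512 required, 970,836 in favor — approved.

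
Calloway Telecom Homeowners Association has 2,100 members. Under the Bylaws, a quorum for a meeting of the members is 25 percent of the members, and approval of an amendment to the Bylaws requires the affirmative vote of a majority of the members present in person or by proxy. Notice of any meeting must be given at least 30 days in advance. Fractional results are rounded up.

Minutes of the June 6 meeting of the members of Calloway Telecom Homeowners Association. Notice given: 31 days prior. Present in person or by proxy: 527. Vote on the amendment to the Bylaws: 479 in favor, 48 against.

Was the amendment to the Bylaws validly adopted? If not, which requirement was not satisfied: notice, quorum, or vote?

Notice: 31 days given; 30 required. Satisfied.
Quorum: 25% of 2,100 = 525; 527 present. Satisfied.
Vote: requires a majority of those present (527); a majority of 527 is 264, so 264 needed; 479 in favor. Satisfied.

Valid — all requirements satisfied.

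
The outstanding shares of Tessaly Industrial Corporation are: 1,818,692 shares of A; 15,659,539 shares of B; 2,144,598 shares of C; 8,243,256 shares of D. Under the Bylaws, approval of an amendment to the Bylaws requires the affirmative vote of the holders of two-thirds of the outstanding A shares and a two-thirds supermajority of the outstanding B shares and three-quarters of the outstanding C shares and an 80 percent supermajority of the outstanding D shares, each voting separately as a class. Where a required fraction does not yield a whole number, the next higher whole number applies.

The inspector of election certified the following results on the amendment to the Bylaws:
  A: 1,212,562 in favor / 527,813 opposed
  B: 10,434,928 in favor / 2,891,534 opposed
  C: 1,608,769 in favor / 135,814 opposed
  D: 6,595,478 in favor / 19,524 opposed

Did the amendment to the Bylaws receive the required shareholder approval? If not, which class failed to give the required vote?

A: 2/3 of 1818692 = 1212461.33, rounded up to 1212462; 1,212,462 required, 1,212,562 in favor — approved.
B: 2/3 of 15659539 = 10439692.67, rounded up to 10439693; 10,439,693 required, 10,434,928 in favor — not approved.
C: 3/4 of 2144598 = 1608448.50, rounded up to 1608449; 1,608,449 required, 1,608,769 in favor — approved.
D: 4/5 of 8243256 = 6594604.80, rounded up to 6594605; 6,594,605 required, 6,595,478 in favor — approved.

Not approved — the B shares did not give the required vote.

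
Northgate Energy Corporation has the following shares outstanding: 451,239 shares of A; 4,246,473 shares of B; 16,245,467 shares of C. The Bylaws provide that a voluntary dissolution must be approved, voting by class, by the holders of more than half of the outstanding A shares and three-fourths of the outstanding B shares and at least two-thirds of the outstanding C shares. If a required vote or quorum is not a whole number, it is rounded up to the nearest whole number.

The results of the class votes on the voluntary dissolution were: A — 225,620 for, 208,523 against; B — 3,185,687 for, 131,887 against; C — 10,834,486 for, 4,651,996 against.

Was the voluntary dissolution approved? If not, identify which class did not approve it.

Approved — every class gave the required vote.

A: a majority of 451239 is 225620; 225,620 required, 225,620 in favor — approved.
B: 3/4 of 4246473 = 3184854.75, rounded up to 3184855; 3,184,855 required, 3,185,687 in favor — approved.
C: 2/3 of 16245467 = 10830311.33, rounded up to 10830312; 10,830,312 required, 10,834,486 in favor — approved.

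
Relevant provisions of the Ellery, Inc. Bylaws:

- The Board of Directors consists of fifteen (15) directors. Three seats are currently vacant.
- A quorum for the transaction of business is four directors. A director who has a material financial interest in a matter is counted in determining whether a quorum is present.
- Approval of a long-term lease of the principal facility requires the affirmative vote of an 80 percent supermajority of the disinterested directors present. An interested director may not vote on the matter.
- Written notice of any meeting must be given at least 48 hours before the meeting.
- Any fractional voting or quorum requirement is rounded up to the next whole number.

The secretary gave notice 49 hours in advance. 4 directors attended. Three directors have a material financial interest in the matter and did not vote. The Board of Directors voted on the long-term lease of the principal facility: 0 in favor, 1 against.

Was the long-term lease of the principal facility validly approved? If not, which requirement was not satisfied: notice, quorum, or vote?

Invalid — vote requirement not satisfied.

Notice: 49 hours given; 48 required (49 ≥ 48). Satisfied.
Quorum: 4 present (interested directors count toward quorum); quorum is 4. Satisfied.
Vote: the long-term lease of the principal facility requires four-fifths of the disinterested directors present (4 − 3 = 1). 4/5 of 1 = 0.80, rounded up to 1, so 1 affirmative vote is needed; 0 voted in favor. Not satisfied.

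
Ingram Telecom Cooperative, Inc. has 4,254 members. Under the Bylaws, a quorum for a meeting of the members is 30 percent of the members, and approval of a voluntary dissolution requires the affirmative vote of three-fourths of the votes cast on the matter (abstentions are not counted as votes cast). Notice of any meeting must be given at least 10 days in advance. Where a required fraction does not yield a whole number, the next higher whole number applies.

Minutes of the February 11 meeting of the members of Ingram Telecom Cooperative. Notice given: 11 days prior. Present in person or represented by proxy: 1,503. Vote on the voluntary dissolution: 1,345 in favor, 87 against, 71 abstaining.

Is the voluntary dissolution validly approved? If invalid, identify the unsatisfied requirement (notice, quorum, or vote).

Valid — all requirements satisfied.

Notice: 11 days given; 10 required. Satisfied.
Quorum: 30% of 4,254 = 1,276.20, rounded up to 1,277; 1,503 present. Satisfied.
Vote: requires three-fourths of the votes cast (1,503 − 71 abstaining = 1,432); 3/4 of 1432 = 1074, so 1,074 needed; 1,345 in favor. Satisfied.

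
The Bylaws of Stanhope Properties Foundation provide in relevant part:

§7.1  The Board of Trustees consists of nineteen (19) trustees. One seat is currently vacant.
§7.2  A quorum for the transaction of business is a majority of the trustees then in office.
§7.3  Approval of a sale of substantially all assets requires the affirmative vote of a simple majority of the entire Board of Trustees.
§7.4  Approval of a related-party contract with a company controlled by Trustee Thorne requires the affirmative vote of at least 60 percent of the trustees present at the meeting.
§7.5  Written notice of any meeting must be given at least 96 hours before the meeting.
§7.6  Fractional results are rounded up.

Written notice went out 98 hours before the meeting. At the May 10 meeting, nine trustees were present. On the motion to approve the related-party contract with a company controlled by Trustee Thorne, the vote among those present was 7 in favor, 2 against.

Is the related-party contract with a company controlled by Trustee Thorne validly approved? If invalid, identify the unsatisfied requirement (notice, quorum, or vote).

Invalid — quorum requirement not satisfied.

Notice: 98 hours given; 96 required (98 ≥ 96). Satisfied.
Quorum: 9 present; quorum is 10. Not satisfied.
Vote: the related-party contract with a company controlled by Trustee Thorne requires three-fifths of the trustees present (9). 3/5 of 9 = 5.40, rounded up to 6, so 6 affirmative votes are needed; 7 voted in favor. Satisfied. (Moot — without a quorum no business can be validly transacted.)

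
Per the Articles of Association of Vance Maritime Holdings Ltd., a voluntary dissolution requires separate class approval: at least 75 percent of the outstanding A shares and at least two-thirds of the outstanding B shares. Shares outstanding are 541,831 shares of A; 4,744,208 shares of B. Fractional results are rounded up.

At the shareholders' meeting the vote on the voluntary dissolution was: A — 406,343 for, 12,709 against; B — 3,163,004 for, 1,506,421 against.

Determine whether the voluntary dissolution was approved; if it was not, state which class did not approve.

A: 3/4 of 541831 = 406373.25, rounded up to 406374; 406,374 required, 406,343 in favor — not approved.
B: 2/3 of 4744208 = 3162805.33, rounded up to 3162806; 3,162,806 required, 3,163,004 in favor — approved.

Not approved — the A shares did not give the required vote.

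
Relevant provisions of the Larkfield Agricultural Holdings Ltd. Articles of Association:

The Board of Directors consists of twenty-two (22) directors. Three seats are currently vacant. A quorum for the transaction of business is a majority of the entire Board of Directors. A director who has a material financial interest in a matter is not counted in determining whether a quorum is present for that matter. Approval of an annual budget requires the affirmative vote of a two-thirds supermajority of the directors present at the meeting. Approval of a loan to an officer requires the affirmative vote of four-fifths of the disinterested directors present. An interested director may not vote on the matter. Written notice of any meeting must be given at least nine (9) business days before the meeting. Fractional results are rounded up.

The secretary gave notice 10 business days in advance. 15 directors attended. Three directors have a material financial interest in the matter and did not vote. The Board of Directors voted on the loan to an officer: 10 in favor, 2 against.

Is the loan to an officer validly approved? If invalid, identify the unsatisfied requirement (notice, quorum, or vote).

Valid — all requirements satisfied.

Notice: 10 business days given; 9 required (10 ≥ 9). Satisfied.
Quorum: 15 present, but the 3 interested directors do not count, leaving 12. Quorum is 12. Satisfied.
Vote: the loan to an officer requires four-fifths of the disinterested directors present (15 − 3 = 12). 4/5 of 12 = 9.60, rounded up to 10, so 10 affirmative votes are needed; 10 voted in favor. Satisfied.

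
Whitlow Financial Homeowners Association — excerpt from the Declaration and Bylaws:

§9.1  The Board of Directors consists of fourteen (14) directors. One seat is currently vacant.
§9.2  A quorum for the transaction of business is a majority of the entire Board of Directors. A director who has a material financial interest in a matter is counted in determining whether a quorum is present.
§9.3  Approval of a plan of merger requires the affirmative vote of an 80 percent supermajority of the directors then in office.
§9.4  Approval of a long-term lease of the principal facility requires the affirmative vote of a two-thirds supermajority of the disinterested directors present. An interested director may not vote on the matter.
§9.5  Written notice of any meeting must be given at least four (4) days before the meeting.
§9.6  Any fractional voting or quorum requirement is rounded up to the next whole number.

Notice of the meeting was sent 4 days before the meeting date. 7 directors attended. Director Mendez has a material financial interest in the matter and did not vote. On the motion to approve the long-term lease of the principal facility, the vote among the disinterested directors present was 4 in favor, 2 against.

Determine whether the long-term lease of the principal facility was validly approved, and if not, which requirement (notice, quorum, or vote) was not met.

Invalid — quorum requirement not satisfied.

Notice: 4 days given; 4 required (4 ≥ 4). Satisfied.
Quorum: 7 present (interested directors count toward quorum); quorum is 8. Not satisfied.
Vote: the long-term lease of the principal facility requires two-thirds of the disinterested directors present (7 − 1 = 6). 2/3 of 6 = 4, so 4 affirmative votes are needed; 4 voted in favor. Satisfied. (Moot — without a quorum no business can be validly transacted.)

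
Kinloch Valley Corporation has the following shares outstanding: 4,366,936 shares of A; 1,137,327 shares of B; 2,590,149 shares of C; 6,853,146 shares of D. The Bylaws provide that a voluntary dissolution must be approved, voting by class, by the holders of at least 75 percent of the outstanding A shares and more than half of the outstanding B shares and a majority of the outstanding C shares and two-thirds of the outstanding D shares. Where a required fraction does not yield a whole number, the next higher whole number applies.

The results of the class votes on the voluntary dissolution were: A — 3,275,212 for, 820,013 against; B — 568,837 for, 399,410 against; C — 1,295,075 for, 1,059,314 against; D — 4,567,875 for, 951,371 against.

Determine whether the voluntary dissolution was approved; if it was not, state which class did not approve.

A: 3/4 of 4366936 = 3275202; 3,275,202 required, 3,275,212 in favor — approved.
B: a majority of 1137327 is 568664; 568,664 required, 568,837 in favor — approved.
C: a majority of 2590149 is 1295075; 1,295,075 required, 1,295,075 in favor — approved.
D: 2/3 of 6853146 = 4568764; 4,568,764 required, 4,567,875 in favor — not approved.

Not approved — the D shares did not give the required vote.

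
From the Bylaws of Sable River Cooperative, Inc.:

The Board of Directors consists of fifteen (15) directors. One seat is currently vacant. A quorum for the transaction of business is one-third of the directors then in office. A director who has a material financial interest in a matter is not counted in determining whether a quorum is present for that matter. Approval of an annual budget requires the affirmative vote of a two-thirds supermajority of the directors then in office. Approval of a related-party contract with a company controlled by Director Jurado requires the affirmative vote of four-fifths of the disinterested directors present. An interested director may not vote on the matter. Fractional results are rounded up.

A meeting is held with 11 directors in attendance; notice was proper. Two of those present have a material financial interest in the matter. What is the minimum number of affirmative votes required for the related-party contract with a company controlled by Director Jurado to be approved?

8

The related-party contract with a company controlled by Director Jurado requires four-fifths of the disinterested directors present (11 − 2 = 9).
4/5 of 9 = 7.20, rounded up to 8.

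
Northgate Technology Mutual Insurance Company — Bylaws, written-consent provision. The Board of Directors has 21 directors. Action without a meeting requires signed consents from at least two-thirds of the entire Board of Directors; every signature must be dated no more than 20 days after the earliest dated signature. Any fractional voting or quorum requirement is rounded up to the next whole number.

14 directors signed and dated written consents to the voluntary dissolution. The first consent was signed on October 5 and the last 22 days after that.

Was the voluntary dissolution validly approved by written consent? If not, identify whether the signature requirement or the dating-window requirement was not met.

Signatures required: at least two-thirds of 21 — 2/3 of 21 = 14, so 14 needed; 14 signed. Sufficient.
Dating window: the latest signature is 22 days after the earliest; the limit is 20 days. Outside the window.

Not effective — dating-window requirement not satisfied.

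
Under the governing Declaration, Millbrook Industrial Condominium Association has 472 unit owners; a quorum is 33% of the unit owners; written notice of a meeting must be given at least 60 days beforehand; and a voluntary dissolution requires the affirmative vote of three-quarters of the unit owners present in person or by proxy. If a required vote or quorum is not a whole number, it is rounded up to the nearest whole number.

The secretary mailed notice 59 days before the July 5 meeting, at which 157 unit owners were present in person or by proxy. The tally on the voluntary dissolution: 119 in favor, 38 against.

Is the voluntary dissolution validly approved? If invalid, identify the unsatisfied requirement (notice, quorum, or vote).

Invalid — notice requirement not satisfied.

Notice: 59 days given; 60 required. Not satisfied.
Quorum: 33% of 472 = 155.76, rounded up to 156; 157 present. Satisfied.
Vote: requires three-fourths of those present (157); 3/4 of 157 = 117.75, rounded up to 118, so 118 needed; 119 in favor. Satisfied.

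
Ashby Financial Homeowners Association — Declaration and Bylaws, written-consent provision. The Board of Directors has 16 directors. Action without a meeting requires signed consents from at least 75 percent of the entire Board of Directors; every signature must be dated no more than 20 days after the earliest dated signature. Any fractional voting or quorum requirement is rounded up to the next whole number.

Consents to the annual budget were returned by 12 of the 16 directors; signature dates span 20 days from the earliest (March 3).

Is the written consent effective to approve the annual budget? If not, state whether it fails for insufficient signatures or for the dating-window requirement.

Signatures required: at least 75 percent of 16 — 3/4 of 16 = 12, so 12 needed; 12 signed. Sufficient.
Dating window: the latest signature is 20 days after the earliest; the limit is 20 days. Within the window.

Effective — both the signature and dating-window requirements are satisfied.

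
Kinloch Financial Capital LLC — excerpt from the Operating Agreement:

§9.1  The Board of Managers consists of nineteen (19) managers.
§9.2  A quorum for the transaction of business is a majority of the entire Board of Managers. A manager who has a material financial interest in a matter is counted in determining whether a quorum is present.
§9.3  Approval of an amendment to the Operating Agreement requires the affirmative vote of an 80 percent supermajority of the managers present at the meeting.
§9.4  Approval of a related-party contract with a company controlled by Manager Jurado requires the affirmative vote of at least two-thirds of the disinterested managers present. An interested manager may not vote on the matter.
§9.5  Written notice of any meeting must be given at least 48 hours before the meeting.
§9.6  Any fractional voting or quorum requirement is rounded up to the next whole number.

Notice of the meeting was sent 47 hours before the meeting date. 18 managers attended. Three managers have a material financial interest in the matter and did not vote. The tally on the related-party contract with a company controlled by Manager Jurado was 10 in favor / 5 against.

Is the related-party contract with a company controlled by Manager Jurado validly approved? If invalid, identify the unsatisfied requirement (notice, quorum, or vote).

Invalid — notice requirement not satisfied.

Notice: 47 hours given; 48 required (47 < 48). Not satisfied.
Quorum: 18 present (interested managers count toward quorum); quorum is 10. Satisfied.
Vote: the related-party contract with a company controlled by Manager Jurado requires two-thirds of the disinterested managers present (18 − 3 = 15). 2/3 of 15 = 10, so 10 affirmative votes are needed; 10 voted in favor. Satisfied.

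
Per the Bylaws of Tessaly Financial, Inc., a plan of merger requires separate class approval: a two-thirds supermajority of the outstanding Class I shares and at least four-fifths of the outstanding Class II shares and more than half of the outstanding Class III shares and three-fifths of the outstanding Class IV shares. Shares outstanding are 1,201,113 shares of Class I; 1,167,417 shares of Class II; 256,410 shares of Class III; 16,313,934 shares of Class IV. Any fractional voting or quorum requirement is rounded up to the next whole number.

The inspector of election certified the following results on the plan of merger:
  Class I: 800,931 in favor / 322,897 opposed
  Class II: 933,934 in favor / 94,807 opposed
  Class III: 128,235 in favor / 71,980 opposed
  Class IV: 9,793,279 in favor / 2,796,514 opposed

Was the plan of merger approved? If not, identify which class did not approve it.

Class I: 2/3 of 1201113 = 800742; 800,742 required, 800,931 in favor — approved.
Class II: 4/5 of 1167417 = 933933.60, rounded up to 933934; 933,934 required, 933,934 in favor — approved.
Class III: a majority of 256410 is 128206; 128,206 required, 128,235 in favor — approved.
Class IV: 3/5 of 16313934 = 9788360.40, rounded up to 9788361; 9,788,361 required, 9,793,279 in favor — approved.

Approved — every class gave the required vote.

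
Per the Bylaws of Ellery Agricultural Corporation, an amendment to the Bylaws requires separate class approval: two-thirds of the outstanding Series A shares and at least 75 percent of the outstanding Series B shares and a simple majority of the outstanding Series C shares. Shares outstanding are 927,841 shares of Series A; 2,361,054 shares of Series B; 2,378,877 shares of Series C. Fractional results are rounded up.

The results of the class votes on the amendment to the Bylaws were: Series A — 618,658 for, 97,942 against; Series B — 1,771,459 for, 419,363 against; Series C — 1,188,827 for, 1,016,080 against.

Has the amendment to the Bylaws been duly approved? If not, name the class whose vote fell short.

Not approved — the Series C shares did not give the required vote.

Series A: 2/3 of 927841 = 618560.67, rounded up to 618561; 618,561 required, 618,658 in favor — approved.
Series B: 3/4 of 2361054 = 1770790.50, rounded up to 1770791; 1,770,791 required, 1,771,459 in favor — approved.
Series C: a majority of 2378877 is 1189439; 1,189,439 required, 1,188,827 in favor — not approved.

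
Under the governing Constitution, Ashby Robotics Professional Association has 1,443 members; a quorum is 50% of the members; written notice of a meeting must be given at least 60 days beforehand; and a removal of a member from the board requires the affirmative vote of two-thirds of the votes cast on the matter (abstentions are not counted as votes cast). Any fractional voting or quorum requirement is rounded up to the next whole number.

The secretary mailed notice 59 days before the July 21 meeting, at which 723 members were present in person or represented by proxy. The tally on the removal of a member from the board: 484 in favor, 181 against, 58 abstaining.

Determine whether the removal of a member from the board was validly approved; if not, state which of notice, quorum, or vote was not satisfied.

Notice: 59 days given; 60 required. Not satisfied.
Quorum: 50% of 1,443 = 721.50, rounded up to 722; 723 present. Satisfied.
Vote: requires two-thirds of the votes cast (723 − 58 abstaining = 665); 2/3 of 665 = 443.33, rounded up to 444, so 444 needed; 484 in favor. Satisfied.

Invalid — notice requirement not satisfied.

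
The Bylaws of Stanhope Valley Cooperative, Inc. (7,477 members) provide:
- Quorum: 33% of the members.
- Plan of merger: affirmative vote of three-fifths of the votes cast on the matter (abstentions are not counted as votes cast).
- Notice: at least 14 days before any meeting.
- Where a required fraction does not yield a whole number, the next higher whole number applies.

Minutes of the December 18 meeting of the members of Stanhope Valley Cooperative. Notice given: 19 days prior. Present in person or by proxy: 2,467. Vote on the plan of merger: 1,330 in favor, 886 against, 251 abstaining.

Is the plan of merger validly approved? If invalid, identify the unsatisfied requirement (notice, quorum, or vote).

Notice: 19 days given; 14 required. Satisfied.
Quorum: 33% of 7,477 = 2,467.41, rounded up to 2,468; 2,467 present. Not satisfied.
Vote: requires three-fifths of the votes cast (2,467 − 251 abstaining = 2,216); 3/5 of 2216 = 1329.60, rounded up to 1330, so 1,330 needed; 1,330 in favor. Satisfied.

Invalid — quorum requirement not satisfied.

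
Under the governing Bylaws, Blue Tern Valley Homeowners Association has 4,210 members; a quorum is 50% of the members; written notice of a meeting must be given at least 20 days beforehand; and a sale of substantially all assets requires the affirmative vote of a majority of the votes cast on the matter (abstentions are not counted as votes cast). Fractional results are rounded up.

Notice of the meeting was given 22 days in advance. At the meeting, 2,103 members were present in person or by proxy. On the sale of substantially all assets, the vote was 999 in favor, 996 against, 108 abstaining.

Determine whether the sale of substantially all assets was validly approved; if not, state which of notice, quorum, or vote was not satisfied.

Notice: 22 days given; 20 required. Satisfied.
Quorum: 50% of 4,210 = 2,105; 2,103 present. Not satisfied.
Vote: requires a majority of the votes cast (2,103 − 108 abstaining = 1,995); a majority of 1995 is 998, so 998 needed; 999 in favor. Satisfied.

Invalid — quorum requirement not satisfied.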